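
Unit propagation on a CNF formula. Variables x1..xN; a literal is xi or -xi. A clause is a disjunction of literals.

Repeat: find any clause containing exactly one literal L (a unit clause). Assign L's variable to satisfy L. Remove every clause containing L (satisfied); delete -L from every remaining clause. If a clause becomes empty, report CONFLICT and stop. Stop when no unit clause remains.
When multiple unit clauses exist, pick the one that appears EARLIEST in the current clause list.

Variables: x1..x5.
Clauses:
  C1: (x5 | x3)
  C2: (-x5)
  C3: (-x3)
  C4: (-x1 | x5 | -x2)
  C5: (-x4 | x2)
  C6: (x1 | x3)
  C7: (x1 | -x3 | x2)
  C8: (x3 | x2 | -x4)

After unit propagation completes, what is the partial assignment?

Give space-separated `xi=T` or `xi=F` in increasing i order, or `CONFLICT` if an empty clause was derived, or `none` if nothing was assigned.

Answer: CONFLICT

Derivation:
unit clause [-5] forces x5=F; simplify:
  drop 5 from [5, 3] -> [3]
  drop 5 from [-1, 5, -2] -> [-1, -2]
  satisfied 1 clause(s); 7 remain; assigned so far: [5]
unit clause [3] forces x3=T; simplify:
  drop -3 from [-3] -> [] (empty!)
  drop -3 from [1, -3, 2] -> [1, 2]
  satisfied 3 clause(s); 4 remain; assigned so far: [3, 5]
CONFLICT (empty clause)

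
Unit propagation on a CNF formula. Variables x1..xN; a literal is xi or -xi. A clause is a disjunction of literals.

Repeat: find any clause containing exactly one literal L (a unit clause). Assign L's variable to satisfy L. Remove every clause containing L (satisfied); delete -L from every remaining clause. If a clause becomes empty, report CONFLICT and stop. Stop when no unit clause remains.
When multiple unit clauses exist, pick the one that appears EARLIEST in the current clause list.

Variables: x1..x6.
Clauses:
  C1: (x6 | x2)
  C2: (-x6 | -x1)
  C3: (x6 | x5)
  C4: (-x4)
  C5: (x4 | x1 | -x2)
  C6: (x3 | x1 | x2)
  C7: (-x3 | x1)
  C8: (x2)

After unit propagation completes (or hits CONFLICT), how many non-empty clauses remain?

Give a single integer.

Answer: 0

Derivation:
unit clause [-4] forces x4=F; simplify:
  drop 4 from [4, 1, -2] -> [1, -2]
  satisfied 1 clause(s); 7 remain; assigned so far: [4]
unit clause [2] forces x2=T; simplify:
  drop -2 from [1, -2] -> [1]
  satisfied 3 clause(s); 4 remain; assigned so far: [2, 4]
unit clause [1] forces x1=T; simplify:
  drop -1 from [-6, -1] -> [-6]
  satisfied 2 clause(s); 2 remain; assigned so far: [1, 2, 4]
unit clause [-6] forces x6=F; simplify:
  drop 6 from [6, 5] -> [5]
  satisfied 1 clause(s); 1 remain; assigned so far: [1, 2, 4, 6]
unit clause [5] forces x5=T; simplify:
  satisfied 1 clause(s); 0 remain; assigned so far: [1, 2, 4, 5, 6]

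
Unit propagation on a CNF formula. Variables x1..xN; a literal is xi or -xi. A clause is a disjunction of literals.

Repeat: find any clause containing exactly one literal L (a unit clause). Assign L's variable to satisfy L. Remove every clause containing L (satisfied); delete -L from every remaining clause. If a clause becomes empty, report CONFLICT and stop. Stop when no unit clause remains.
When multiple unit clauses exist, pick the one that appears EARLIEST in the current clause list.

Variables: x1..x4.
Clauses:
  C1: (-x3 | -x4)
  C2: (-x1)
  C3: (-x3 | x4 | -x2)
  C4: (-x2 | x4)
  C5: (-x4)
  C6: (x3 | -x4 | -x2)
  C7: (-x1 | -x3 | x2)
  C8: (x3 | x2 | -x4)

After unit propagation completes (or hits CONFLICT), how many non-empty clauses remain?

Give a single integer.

Answer: 0

Derivation:
unit clause [-1] forces x1=F; simplify:
  satisfied 2 clause(s); 6 remain; assigned so far: [1]
unit clause [-4] forces x4=F; simplify:
  drop 4 from [-3, 4, -2] -> [-3, -2]
  drop 4 from [-2, 4] -> [-2]
  satisfied 4 clause(s); 2 remain; assigned so far: [1, 4]
unit clause [-2] forces x2=F; simplify:
  satisfied 2 clause(s); 0 remain; assigned so far: [1, 2, 4]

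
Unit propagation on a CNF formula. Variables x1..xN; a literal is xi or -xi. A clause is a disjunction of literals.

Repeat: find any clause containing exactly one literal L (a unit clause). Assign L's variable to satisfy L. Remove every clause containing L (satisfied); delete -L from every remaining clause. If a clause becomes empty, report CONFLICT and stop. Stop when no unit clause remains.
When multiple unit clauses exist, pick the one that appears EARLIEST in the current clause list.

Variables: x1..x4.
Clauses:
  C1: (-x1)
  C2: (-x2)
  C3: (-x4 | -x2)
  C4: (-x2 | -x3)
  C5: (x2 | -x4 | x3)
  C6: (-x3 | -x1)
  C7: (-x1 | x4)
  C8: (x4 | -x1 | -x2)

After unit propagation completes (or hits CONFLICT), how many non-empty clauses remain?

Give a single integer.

unit clause [-1] forces x1=F; simplify:
  satisfied 4 clause(s); 4 remain; assigned so far: [1]
unit clause [-2] forces x2=F; simplify:
  drop 2 from [2, -4, 3] -> [-4, 3]
  satisfied 3 clause(s); 1 remain; assigned so far: [1, 2]

Answer: 1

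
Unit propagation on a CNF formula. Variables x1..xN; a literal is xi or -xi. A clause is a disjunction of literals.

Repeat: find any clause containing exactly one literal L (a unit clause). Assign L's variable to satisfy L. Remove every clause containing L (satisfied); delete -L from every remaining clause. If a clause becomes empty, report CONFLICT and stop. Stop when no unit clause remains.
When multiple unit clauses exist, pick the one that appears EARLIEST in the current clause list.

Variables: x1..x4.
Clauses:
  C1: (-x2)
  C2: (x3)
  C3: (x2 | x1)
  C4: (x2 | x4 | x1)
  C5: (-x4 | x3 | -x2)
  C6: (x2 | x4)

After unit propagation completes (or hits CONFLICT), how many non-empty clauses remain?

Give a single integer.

Answer: 0

Derivation:
unit clause [-2] forces x2=F; simplify:
  drop 2 from [2, 1] -> [1]
  drop 2 from [2, 4, 1] -> [4, 1]
  drop 2 from [2, 4] -> [4]
  satisfied 2 clause(s); 4 remain; assigned so far: [2]
unit clause [3] forces x3=T; simplify:
  satisfied 1 clause(s); 3 remain; assigned so far: [2, 3]
unit clause [1] forces x1=T; simplify:
  satisfied 2 clause(s); 1 remain; assigned so far: [1, 2, 3]
unit clause [4] forces x4=T; simplify:
  satisfied 1 clause(s); 0 remain; assigned so far: [1, 2, 3, 4]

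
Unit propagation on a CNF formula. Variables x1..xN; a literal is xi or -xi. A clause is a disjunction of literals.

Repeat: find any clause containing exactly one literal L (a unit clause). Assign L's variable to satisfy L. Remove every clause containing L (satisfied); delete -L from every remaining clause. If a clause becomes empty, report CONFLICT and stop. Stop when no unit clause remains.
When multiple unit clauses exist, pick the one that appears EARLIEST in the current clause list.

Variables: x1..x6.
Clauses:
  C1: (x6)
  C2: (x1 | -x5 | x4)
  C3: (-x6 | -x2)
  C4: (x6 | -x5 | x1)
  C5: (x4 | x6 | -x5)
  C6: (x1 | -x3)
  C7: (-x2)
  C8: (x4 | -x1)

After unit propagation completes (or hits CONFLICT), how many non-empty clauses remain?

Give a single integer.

Answer: 3

Derivation:
unit clause [6] forces x6=T; simplify:
  drop -6 from [-6, -2] -> [-2]
  satisfied 3 clause(s); 5 remain; assigned so far: [6]
unit clause [-2] forces x2=F; simplify:
  satisfied 2 clause(s); 3 remain; assigned so far: [2, 6]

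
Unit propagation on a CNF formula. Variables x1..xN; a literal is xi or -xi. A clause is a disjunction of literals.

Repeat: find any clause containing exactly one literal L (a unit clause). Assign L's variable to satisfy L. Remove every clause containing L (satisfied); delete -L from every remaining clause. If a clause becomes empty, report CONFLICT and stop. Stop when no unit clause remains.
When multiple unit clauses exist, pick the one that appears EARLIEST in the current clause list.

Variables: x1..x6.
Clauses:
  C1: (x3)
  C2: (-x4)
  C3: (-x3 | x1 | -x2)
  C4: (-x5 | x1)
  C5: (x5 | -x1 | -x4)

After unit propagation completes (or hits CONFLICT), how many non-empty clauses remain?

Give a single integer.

unit clause [3] forces x3=T; simplify:
  drop -3 from [-3, 1, -2] -> [1, -2]
  satisfied 1 clause(s); 4 remain; assigned so far: [3]
unit clause [-4] forces x4=F; simplify:
  satisfied 2 clause(s); 2 remain; assigned so far: [3, 4]

Answer: 2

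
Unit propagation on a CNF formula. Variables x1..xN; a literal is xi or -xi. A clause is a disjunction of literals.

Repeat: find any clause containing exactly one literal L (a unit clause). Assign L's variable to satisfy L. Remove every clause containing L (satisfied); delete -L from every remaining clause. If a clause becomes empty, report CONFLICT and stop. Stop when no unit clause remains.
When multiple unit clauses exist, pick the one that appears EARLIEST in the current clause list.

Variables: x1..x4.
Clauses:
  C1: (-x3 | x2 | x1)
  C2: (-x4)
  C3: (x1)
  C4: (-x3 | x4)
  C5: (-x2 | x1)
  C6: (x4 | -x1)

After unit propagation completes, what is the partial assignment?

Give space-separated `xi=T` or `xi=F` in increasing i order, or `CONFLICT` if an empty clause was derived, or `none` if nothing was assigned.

unit clause [-4] forces x4=F; simplify:
  drop 4 from [-3, 4] -> [-3]
  drop 4 from [4, -1] -> [-1]
  satisfied 1 clause(s); 5 remain; assigned so far: [4]
unit clause [1] forces x1=T; simplify:
  drop -1 from [-1] -> [] (empty!)
  satisfied 3 clause(s); 2 remain; assigned so far: [1, 4]
CONFLICT (empty clause)

Answer: CONFLICT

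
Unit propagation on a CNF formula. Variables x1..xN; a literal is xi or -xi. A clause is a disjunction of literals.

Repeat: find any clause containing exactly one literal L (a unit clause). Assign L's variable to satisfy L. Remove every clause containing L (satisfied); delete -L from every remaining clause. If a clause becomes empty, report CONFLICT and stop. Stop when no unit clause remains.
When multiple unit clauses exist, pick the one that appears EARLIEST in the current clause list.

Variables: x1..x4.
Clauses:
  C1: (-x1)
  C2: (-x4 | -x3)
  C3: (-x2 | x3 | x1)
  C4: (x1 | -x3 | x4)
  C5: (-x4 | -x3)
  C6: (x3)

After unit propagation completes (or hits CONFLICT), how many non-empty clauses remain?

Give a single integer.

Answer: 0

Derivation:
unit clause [-1] forces x1=F; simplify:
  drop 1 from [-2, 3, 1] -> [-2, 3]
  drop 1 from [1, -3, 4] -> [-3, 4]
  satisfied 1 clause(s); 5 remain; assigned so far: [1]
unit clause [3] forces x3=T; simplify:
  drop -3 from [-4, -3] -> [-4]
  drop -3 from [-3, 4] -> [4]
  drop -3 from [-4, -3] -> [-4]
  satisfied 2 clause(s); 3 remain; assigned so far: [1, 3]
unit clause [-4] forces x4=F; simplify:
  drop 4 from [4] -> [] (empty!)
  satisfied 2 clause(s); 1 remain; assigned so far: [1, 3, 4]
CONFLICT (empty clause)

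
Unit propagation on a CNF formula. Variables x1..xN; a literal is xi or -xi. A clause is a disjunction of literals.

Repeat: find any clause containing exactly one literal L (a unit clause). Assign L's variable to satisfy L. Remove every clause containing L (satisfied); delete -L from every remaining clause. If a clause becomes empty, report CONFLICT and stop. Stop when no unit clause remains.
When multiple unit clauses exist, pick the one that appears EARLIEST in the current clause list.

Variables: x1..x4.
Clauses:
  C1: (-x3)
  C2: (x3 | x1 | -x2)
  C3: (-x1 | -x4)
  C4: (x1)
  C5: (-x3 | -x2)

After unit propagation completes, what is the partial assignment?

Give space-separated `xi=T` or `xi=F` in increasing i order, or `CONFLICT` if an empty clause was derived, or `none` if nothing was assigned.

Answer: x1=T x3=F x4=F

Derivation:
unit clause [-3] forces x3=F; simplify:
  drop 3 from [3, 1, -2] -> [1, -2]
  satisfied 2 clause(s); 3 remain; assigned so far: [3]
unit clause [1] forces x1=T; simplify:
  drop -1 from [-1, -4] -> [-4]
  satisfied 2 clause(s); 1 remain; assigned so far: [1, 3]
unit clause [-4] forces x4=F; simplify:
  satisfied 1 clause(s); 0 remain; assigned so far: [1, 3, 4]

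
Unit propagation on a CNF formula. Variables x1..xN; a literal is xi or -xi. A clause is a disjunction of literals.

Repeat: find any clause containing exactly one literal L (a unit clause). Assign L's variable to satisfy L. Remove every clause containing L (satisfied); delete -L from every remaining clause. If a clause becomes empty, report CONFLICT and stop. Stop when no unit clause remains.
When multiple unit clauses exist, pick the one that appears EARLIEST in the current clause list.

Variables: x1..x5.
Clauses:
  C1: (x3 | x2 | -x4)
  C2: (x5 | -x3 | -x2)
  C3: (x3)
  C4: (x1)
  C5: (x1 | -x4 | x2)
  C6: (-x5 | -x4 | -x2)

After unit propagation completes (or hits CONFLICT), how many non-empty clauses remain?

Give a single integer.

unit clause [3] forces x3=T; simplify:
  drop -3 from [5, -3, -2] -> [5, -2]
  satisfied 2 clause(s); 4 remain; assigned so far: [3]
unit clause [1] forces x1=T; simplify:
  satisfied 2 clause(s); 2 remain; assigned so far: [1, 3]

Answer: 2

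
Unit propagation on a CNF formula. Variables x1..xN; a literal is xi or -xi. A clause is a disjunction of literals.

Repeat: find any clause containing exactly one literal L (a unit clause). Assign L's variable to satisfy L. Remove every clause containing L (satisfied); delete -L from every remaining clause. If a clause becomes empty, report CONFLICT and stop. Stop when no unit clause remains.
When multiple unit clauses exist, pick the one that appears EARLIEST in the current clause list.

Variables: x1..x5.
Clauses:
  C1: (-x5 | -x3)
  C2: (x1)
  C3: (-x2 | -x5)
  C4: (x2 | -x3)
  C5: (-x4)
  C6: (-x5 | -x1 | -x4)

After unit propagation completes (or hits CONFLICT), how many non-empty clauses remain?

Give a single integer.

Answer: 3

Derivation:
unit clause [1] forces x1=T; simplify:
  drop -1 from [-5, -1, -4] -> [-5, -4]
  satisfied 1 clause(s); 5 remain; assigned so far: [1]
unit clause [-4] forces x4=F; simplify:
  satisfied 2 clause(s); 3 remain; assigned so far: [1, 4]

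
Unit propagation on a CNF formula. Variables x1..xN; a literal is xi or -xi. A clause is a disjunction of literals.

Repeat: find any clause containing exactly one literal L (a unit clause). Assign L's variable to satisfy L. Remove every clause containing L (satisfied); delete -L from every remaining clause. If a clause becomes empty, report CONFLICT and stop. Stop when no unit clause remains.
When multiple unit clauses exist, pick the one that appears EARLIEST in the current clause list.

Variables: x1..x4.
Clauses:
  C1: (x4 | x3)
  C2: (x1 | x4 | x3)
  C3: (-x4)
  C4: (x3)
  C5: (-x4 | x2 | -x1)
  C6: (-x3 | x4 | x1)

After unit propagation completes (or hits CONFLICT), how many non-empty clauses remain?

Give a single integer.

Answer: 0

Derivation:
unit clause [-4] forces x4=F; simplify:
  drop 4 from [4, 3] -> [3]
  drop 4 from [1, 4, 3] -> [1, 3]
  drop 4 from [-3, 4, 1] -> [-3, 1]
  satisfied 2 clause(s); 4 remain; assigned so far: [4]
unit clause [3] forces x3=T; simplify:
  drop -3 from [-3, 1] -> [1]
  satisfied 3 clause(s); 1 remain; assigned so far: [3, 4]
unit clause [1] forces x1=T; simplify:
  satisfied 1 clause(s); 0 remain; assigned so far: [1, 3, 4]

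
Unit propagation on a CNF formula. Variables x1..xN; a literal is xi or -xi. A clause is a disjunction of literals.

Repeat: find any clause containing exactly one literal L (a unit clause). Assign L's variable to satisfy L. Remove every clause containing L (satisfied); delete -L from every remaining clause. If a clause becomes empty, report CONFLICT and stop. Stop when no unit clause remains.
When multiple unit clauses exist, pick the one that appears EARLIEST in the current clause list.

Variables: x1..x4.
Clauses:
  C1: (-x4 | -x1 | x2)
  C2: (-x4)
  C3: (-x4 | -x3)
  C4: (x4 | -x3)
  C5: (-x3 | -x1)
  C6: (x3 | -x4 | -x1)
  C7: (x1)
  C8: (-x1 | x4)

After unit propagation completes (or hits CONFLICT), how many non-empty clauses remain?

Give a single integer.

unit clause [-4] forces x4=F; simplify:
  drop 4 from [4, -3] -> [-3]
  drop 4 from [-1, 4] -> [-1]
  satisfied 4 clause(s); 4 remain; assigned so far: [4]
unit clause [-3] forces x3=F; simplify:
  satisfied 2 clause(s); 2 remain; assigned so far: [3, 4]
unit clause [1] forces x1=T; simplify:
  drop -1 from [-1] -> [] (empty!)
  satisfied 1 clause(s); 1 remain; assigned so far: [1, 3, 4]
CONFLICT (empty clause)

Answer: 0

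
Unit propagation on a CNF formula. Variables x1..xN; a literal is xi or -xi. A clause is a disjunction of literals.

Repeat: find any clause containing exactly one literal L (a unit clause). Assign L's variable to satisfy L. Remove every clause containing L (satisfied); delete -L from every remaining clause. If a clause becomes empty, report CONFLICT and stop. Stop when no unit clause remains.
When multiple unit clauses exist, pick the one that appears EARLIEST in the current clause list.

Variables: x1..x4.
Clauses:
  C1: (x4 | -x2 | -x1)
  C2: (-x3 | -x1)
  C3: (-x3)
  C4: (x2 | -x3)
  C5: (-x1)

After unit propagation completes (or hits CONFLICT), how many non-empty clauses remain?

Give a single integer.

Answer: 0

Derivation:
unit clause [-3] forces x3=F; simplify:
  satisfied 3 clause(s); 2 remain; assigned so far: [3]
unit clause [-1] forces x1=F; simplify:
  satisfied 2 clause(s); 0 remain; assigned so far: [1, 3]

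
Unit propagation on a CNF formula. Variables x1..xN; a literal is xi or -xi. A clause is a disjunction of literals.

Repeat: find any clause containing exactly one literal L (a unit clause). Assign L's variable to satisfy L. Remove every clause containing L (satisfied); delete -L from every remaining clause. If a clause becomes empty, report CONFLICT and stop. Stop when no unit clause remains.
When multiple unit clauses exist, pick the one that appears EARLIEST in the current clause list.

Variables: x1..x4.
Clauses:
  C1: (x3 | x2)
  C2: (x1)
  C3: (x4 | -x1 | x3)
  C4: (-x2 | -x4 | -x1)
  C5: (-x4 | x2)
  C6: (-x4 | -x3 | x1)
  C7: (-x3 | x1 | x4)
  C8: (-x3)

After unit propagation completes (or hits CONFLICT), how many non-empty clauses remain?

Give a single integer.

unit clause [1] forces x1=T; simplify:
  drop -1 from [4, -1, 3] -> [4, 3]
  drop -1 from [-2, -4, -1] -> [-2, -4]
  satisfied 3 clause(s); 5 remain; assigned so far: [1]
unit clause [-3] forces x3=F; simplify:
  drop 3 from [3, 2] -> [2]
  drop 3 from [4, 3] -> [4]
  satisfied 1 clause(s); 4 remain; assigned so far: [1, 3]
unit clause [2] forces x2=T; simplify:
  drop -2 from [-2, -4] -> [-4]
  satisfied 2 clause(s); 2 remain; assigned so far: [1, 2, 3]
unit clause [4] forces x4=T; simplify:
  drop -4 from [-4] -> [] (empty!)
  satisfied 1 clause(s); 1 remain; assigned so far: [1, 2, 3, 4]
CONFLICT (empty clause)

Answer: 0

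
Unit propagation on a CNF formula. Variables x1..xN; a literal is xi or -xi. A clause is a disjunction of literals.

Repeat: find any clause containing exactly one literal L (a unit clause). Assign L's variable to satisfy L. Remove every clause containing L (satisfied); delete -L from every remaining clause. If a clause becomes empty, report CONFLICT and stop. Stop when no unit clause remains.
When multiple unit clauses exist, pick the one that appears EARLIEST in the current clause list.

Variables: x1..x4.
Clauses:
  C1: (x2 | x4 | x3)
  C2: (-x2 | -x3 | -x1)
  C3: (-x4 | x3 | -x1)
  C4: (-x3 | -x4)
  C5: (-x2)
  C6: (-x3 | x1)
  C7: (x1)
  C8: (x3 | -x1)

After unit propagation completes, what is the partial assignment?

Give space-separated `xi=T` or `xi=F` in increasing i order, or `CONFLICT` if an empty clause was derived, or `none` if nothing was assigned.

Answer: x1=T x2=F x3=T x4=F

Derivation:
unit clause [-2] forces x2=F; simplify:
  drop 2 from [2, 4, 3] -> [4, 3]
  satisfied 2 clause(s); 6 remain; assigned so far: [2]
unit clause [1] forces x1=T; simplify:
  drop -1 from [-4, 3, -1] -> [-4, 3]
  drop -1 from [3, -1] -> [3]
  satisfied 2 clause(s); 4 remain; assigned so far: [1, 2]
unit clause [3] forces x3=T; simplify:
  drop -3 from [-3, -4] -> [-4]
  satisfied 3 clause(s); 1 remain; assigned so far: [1, 2, 3]
unit clause [-4] forces x4=F; simplify:
  satisfied 1 clause(s); 0 remain; assigned so far: [1, 2, 3, 4]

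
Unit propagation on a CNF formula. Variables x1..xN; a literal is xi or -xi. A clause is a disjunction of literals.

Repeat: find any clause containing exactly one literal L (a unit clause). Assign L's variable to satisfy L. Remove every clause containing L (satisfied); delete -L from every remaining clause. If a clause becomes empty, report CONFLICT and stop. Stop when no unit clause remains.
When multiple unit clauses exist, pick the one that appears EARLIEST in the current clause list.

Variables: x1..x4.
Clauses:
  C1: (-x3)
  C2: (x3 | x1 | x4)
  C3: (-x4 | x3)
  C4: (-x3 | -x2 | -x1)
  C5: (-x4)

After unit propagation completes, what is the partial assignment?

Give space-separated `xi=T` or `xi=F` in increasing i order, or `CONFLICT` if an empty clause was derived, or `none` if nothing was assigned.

Answer: x1=T x3=F x4=F

Derivation:
unit clause [-3] forces x3=F; simplify:
  drop 3 from [3, 1, 4] -> [1, 4]
  drop 3 from [-4, 3] -> [-4]
  satisfied 2 clause(s); 3 remain; assigned so far: [3]
unit clause [-4] forces x4=F; simplify:
  drop 4 from [1, 4] -> [1]
  satisfied 2 clause(s); 1 remain; assigned so far: [3, 4]
unit clause [1] forces x1=T; simplify:
  satisfied 1 clause(s); 0 remain; assigned so far: [1, 3, 4]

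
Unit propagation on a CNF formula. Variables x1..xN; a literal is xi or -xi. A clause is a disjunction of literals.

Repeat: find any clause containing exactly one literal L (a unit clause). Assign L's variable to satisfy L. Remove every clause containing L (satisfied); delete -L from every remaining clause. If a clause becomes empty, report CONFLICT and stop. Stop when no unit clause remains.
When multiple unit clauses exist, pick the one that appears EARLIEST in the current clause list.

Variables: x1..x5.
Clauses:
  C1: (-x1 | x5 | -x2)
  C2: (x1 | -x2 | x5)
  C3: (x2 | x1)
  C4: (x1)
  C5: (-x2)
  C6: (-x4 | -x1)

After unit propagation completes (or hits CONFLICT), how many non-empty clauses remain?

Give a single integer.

Answer: 0

Derivation:
unit clause [1] forces x1=T; simplify:
  drop -1 from [-1, 5, -2] -> [5, -2]
  drop -1 from [-4, -1] -> [-4]
  satisfied 3 clause(s); 3 remain; assigned so far: [1]
unit clause [-2] forces x2=F; simplify:
  satisfied 2 clause(s); 1 remain; assigned so far: [1, 2]
unit clause [-4] forces x4=F; simplify:
  satisfied 1 clause(s); 0 remain; assigned so far: [1, 2, 4]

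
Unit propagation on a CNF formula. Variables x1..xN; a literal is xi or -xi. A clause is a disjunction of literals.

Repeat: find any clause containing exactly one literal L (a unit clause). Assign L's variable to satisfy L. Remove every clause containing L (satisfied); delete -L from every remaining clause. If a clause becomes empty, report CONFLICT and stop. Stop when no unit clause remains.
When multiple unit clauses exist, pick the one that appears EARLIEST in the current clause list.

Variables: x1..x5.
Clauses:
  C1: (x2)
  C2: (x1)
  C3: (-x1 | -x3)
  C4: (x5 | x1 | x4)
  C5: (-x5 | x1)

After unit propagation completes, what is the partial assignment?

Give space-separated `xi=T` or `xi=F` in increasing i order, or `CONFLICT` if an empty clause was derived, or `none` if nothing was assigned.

unit clause [2] forces x2=T; simplify:
  satisfied 1 clause(s); 4 remain; assigned so far: [2]
unit clause [1] forces x1=T; simplify:
  drop -1 from [-1, -3] -> [-3]
  satisfied 3 clause(s); 1 remain; assigned so far: [1, 2]
unit clause [-3] forces x3=F; simplify:
  satisfied 1 clause(s); 0 remain; assigned so far: [1, 2, 3]

Answer: x1=T x2=T x3=F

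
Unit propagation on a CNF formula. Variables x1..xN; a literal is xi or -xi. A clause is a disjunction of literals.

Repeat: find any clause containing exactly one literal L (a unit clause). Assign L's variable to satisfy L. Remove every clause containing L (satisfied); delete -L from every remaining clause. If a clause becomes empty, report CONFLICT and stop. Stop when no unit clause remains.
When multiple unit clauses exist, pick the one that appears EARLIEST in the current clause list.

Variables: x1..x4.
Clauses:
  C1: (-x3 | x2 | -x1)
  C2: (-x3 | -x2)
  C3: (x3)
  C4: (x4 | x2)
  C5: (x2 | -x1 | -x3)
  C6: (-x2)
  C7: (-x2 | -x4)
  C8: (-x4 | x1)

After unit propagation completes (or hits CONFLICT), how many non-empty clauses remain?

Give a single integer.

Answer: 0

Derivation:
unit clause [3] forces x3=T; simplify:
  drop -3 from [-3, 2, -1] -> [2, -1]
  drop -3 from [-3, -2] -> [-2]
  drop -3 from [2, -1, -3] -> [2, -1]
  satisfied 1 clause(s); 7 remain; assigned so far: [3]
unit clause [-2] forces x2=F; simplify:
  drop 2 from [2, -1] -> [-1]
  drop 2 from [4, 2] -> [4]
  drop 2 from [2, -1] -> [-1]
  satisfied 3 clause(s); 4 remain; assigned so far: [2, 3]
unit clause [-1] forces x1=F; simplify:
  drop 1 from [-4, 1] -> [-4]
  satisfied 2 clause(s); 2 remain; assigned so far: [1, 2, 3]
unit clause [4] forces x4=T; simplify:
  drop -4 from [-4] -> [] (empty!)
  satisfied 1 clause(s); 1 remain; assigned so far: [1, 2, 3, 4]
CONFLICT (empty clause)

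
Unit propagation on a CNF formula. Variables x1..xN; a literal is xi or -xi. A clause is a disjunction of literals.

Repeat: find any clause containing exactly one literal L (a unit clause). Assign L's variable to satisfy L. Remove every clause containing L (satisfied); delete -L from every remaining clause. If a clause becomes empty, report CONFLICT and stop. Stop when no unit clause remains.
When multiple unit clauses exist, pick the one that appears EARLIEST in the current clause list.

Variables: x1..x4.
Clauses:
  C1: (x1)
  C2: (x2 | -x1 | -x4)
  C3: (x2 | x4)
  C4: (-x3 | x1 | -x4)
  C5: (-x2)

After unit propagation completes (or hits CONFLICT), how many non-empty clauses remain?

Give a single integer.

unit clause [1] forces x1=T; simplify:
  drop -1 from [2, -1, -4] -> [2, -4]
  satisfied 2 clause(s); 3 remain; assigned so far: [1]
unit clause [-2] forces x2=F; simplify:
  drop 2 from [2, -4] -> [-4]
  drop 2 from [2, 4] -> [4]
  satisfied 1 clause(s); 2 remain; assigned so far: [1, 2]
unit clause [-4] forces x4=F; simplify:
  drop 4 from [4] -> [] (empty!)
  satisfied 1 clause(s); 1 remain; assigned so far: [1, 2, 4]
CONFLICT (empty clause)

Answer: 0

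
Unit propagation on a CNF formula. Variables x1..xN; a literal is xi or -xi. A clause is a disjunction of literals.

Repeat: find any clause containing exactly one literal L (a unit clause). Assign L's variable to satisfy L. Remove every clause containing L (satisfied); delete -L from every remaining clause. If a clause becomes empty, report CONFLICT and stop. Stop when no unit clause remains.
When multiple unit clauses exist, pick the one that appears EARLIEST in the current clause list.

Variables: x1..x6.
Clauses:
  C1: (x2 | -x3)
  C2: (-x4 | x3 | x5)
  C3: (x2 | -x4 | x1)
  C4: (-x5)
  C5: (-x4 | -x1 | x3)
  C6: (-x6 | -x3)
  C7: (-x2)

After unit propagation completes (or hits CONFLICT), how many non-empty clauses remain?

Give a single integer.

Answer: 0

Derivation:
unit clause [-5] forces x5=F; simplify:
  drop 5 from [-4, 3, 5] -> [-4, 3]
  satisfied 1 clause(s); 6 remain; assigned so far: [5]
unit clause [-2] forces x2=F; simplify:
  drop 2 from [2, -3] -> [-3]
  drop 2 from [2, -4, 1] -> [-4, 1]
  satisfied 1 clause(s); 5 remain; assigned so far: [2, 5]
unit clause [-3] forces x3=F; simplify:
  drop 3 from [-4, 3] -> [-4]
  drop 3 from [-4, -1, 3] -> [-4, -1]
  satisfied 2 clause(s); 3 remain; assigned so far: [2, 3, 5]
unit clause [-4] forces x4=F; simplify:
  satisfied 3 clause(s); 0 remain; assigned so far: [2, 3, 4, 5]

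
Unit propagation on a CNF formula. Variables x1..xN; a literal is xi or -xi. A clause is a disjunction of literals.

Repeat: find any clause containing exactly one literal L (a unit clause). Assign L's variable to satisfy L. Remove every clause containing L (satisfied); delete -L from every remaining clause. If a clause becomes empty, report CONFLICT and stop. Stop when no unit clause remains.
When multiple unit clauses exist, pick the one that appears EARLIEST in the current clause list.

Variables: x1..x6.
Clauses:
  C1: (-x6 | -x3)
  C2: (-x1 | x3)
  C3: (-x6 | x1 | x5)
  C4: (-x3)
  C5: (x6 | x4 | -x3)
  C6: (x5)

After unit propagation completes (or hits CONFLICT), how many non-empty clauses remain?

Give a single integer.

Answer: 0

Derivation:
unit clause [-3] forces x3=F; simplify:
  drop 3 from [-1, 3] -> [-1]
  satisfied 3 clause(s); 3 remain; assigned so far: [3]
unit clause [-1] forces x1=F; simplify:
  drop 1 from [-6, 1, 5] -> [-6, 5]
  satisfied 1 clause(s); 2 remain; assigned so far: [1, 3]
unit clause [5] forces x5=T; simplify:
  satisfied 2 clause(s); 0 remain; assigned so far: [1, 3, 5]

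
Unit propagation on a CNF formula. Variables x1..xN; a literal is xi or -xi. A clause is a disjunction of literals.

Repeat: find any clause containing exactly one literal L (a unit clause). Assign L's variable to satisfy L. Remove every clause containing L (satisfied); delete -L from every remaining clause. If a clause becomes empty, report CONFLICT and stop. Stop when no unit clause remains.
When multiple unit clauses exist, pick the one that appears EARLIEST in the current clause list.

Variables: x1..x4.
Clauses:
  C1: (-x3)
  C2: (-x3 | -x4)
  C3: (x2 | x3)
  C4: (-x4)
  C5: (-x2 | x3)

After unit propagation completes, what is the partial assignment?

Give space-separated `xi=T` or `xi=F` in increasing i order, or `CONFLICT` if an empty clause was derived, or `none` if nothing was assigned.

Answer: CONFLICT

Derivation:
unit clause [-3] forces x3=F; simplify:
  drop 3 from [2, 3] -> [2]
  drop 3 from [-2, 3] -> [-2]
  satisfied 2 clause(s); 3 remain; assigned so far: [3]
unit clause [2] forces x2=T; simplify:
  drop -2 from [-2] -> [] (empty!)
  satisfied 1 clause(s); 2 remain; assigned so far: [2, 3]
CONFLICT (empty clause)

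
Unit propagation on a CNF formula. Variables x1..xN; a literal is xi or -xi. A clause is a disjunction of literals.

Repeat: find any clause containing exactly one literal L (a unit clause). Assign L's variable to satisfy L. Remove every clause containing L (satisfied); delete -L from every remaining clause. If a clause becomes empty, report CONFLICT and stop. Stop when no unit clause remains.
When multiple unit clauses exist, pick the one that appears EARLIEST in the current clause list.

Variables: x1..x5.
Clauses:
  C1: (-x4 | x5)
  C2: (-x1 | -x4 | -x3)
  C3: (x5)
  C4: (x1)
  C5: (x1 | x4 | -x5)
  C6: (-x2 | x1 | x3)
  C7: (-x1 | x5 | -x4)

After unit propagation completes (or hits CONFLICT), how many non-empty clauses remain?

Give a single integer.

unit clause [5] forces x5=T; simplify:
  drop -5 from [1, 4, -5] -> [1, 4]
  satisfied 3 clause(s); 4 remain; assigned so far: [5]
unit clause [1] forces x1=T; simplify:
  drop -1 from [-1, -4, -3] -> [-4, -3]
  satisfied 3 clause(s); 1 remain; assigned so far: [1, 5]

Answer: 1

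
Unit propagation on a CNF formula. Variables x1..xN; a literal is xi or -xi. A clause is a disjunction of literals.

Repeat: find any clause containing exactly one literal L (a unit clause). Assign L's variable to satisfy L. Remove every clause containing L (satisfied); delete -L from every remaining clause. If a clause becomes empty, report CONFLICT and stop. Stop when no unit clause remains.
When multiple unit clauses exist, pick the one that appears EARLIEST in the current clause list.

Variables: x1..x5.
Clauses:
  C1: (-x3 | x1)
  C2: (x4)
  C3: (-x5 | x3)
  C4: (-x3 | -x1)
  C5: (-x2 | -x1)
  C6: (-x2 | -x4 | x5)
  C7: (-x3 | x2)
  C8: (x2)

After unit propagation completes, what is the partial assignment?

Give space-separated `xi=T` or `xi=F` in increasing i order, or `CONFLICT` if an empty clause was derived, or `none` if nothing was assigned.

unit clause [4] forces x4=T; simplify:
  drop -4 from [-2, -4, 5] -> [-2, 5]
  satisfied 1 clause(s); 7 remain; assigned so far: [4]
unit clause [2] forces x2=T; simplify:
  drop -2 from [-2, -1] -> [-1]
  drop -2 from [-2, 5] -> [5]
  satisfied 2 clause(s); 5 remain; assigned so far: [2, 4]
unit clause [-1] forces x1=F; simplify:
  drop 1 from [-3, 1] -> [-3]
  satisfied 2 clause(s); 3 remain; assigned so far: [1, 2, 4]
unit clause [-3] forces x3=F; simplify:
  drop 3 from [-5, 3] -> [-5]
  satisfied 1 clause(s); 2 remain; assigned so far: [1, 2, 3, 4]
unit clause [-5] forces x5=F; simplify:
  drop 5 from [5] -> [] (empty!)
  satisfied 1 clause(s); 1 remain; assigned so far: [1, 2, 3, 4, 5]
CONFLICT (empty clause)

Answer: CONFLICT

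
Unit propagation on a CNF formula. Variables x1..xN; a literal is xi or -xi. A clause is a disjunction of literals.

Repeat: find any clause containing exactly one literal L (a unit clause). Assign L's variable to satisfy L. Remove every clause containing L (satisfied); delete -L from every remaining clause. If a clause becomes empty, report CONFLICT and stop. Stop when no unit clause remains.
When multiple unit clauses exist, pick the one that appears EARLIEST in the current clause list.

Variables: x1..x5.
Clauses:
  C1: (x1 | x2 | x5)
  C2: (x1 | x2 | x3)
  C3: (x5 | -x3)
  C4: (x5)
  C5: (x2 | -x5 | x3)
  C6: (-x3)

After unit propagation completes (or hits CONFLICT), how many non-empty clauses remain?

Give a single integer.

Answer: 0

Derivation:
unit clause [5] forces x5=T; simplify:
  drop -5 from [2, -5, 3] -> [2, 3]
  satisfied 3 clause(s); 3 remain; assigned so far: [5]
unit clause [-3] forces x3=F; simplify:
  drop 3 from [1, 2, 3] -> [1, 2]
  drop 3 from [2, 3] -> [2]
  satisfied 1 clause(s); 2 remain; assigned so far: [3, 5]
unit clause [2] forces x2=T; simplify:
  satisfied 2 clause(s); 0 remain; assigned so far: [2, 3, 5]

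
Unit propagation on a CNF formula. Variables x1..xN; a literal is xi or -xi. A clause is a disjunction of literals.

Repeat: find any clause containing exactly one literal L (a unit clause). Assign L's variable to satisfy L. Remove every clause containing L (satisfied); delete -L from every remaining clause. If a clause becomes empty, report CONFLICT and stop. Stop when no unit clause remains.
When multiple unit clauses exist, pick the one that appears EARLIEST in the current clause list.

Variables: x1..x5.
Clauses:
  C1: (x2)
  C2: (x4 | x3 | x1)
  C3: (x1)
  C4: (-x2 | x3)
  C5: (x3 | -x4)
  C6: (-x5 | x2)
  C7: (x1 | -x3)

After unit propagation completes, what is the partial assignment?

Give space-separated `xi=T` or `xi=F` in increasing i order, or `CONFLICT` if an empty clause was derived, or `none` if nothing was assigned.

Answer: x1=T x2=T x3=T

Derivation:
unit clause [2] forces x2=T; simplify:
  drop -2 from [-2, 3] -> [3]
  satisfied 2 clause(s); 5 remain; assigned so far: [2]
unit clause [1] forces x1=T; simplify:
  satisfied 3 clause(s); 2 remain; assigned so far: [1, 2]
unit clause [3] forces x3=T; simplify:
  satisfied 2 clause(s); 0 remain; assigned so far: [1, 2, 3]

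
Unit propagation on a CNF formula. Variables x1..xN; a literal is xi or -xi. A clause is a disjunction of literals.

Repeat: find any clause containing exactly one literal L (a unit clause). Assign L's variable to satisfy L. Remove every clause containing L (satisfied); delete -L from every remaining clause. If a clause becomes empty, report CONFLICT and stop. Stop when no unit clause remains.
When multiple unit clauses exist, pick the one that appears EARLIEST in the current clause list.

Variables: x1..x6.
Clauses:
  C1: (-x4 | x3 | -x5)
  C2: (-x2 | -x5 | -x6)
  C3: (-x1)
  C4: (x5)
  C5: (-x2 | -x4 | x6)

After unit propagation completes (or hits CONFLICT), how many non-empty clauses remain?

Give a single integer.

Answer: 3

Derivation:
unit clause [-1] forces x1=F; simplify:
  satisfied 1 clause(s); 4 remain; assigned so far: [1]
unit clause [5] forces x5=T; simplify:
  drop -5 from [-4, 3, -5] -> [-4, 3]
  drop -5 from [-2, -5, -6] -> [-2, -6]
  satisfied 1 clause(s); 3 remain; assigned so far: [1, 5]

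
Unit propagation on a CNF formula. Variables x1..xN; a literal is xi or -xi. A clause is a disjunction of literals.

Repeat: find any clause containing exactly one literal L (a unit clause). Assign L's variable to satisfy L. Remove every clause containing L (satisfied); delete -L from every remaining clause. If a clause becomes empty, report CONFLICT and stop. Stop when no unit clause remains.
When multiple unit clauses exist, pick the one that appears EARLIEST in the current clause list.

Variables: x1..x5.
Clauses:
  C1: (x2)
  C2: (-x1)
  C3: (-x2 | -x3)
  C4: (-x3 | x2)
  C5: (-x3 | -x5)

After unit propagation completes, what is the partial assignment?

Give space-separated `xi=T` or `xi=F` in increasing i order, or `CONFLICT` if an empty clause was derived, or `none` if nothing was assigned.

unit clause [2] forces x2=T; simplify:
  drop -2 from [-2, -3] -> [-3]
  satisfied 2 clause(s); 3 remain; assigned so far: [2]
unit clause [-1] forces x1=F; simplify:
  satisfied 1 clause(s); 2 remain; assigned so far: [1, 2]
unit clause [-3] forces x3=F; simplify:
  satisfied 2 clause(s); 0 remain; assigned so far: [1, 2, 3]

Answer: x1=F x2=T x3=F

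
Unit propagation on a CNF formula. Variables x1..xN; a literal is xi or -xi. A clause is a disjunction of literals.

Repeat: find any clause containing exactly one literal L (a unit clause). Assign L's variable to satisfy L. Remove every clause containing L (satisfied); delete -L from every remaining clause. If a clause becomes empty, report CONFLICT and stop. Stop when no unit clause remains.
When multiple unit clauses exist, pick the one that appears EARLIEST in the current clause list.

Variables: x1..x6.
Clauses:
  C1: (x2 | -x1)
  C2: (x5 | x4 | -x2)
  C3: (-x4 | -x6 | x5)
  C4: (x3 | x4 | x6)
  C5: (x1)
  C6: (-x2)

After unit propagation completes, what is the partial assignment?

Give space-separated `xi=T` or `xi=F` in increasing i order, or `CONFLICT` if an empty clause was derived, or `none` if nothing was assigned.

unit clause [1] forces x1=T; simplify:
  drop -1 from [2, -1] -> [2]
  satisfied 1 clause(s); 5 remain; assigned so far: [1]
unit clause [2] forces x2=T; simplify:
  drop -2 from [5, 4, -2] -> [5, 4]
  drop -2 from [-2] -> [] (empty!)
  satisfied 1 clause(s); 4 remain; assigned so far: [1, 2]
CONFLICT (empty clause)

Answer: CONFLICT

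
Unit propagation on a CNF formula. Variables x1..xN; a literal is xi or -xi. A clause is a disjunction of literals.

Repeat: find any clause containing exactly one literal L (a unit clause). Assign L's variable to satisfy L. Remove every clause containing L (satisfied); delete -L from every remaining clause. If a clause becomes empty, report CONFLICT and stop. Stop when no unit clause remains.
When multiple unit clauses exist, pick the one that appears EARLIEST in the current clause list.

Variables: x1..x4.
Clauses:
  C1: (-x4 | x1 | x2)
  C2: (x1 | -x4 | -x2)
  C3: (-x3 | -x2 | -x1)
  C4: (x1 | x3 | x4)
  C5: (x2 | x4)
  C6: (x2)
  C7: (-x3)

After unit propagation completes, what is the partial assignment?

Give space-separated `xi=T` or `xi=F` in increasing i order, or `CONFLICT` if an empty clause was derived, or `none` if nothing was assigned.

unit clause [2] forces x2=T; simplify:
  drop -2 from [1, -4, -2] -> [1, -4]
  drop -2 from [-3, -2, -1] -> [-3, -1]
  satisfied 3 clause(s); 4 remain; assigned so far: [2]
unit clause [-3] forces x3=F; simplify:
  drop 3 from [1, 3, 4] -> [1, 4]
  satisfied 2 clause(s); 2 remain; assigned so far: [2, 3]

Answer: x2=T x3=F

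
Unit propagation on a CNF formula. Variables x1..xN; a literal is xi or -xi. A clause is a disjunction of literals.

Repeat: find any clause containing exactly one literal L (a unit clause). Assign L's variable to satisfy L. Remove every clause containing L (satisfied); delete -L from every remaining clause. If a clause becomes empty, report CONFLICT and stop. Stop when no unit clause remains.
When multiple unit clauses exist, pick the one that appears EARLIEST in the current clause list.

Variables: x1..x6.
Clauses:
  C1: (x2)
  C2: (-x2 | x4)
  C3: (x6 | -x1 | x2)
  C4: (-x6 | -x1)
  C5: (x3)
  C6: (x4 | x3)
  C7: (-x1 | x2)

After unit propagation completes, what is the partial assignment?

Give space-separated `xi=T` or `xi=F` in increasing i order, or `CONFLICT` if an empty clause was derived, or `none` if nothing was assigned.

unit clause [2] forces x2=T; simplify:
  drop -2 from [-2, 4] -> [4]
  satisfied 3 clause(s); 4 remain; assigned so far: [2]
unit clause [4] forces x4=T; simplify:
  satisfied 2 clause(s); 2 remain; assigned so far: [2, 4]
unit clause [3] forces x3=T; simplify:
  satisfied 1 clause(s); 1 remain; assigned so far: [2, 3, 4]

Answer: x2=T x3=T x4=T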